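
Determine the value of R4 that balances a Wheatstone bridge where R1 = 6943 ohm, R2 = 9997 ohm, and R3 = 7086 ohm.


At balance: R1*R4 = R2*R3, so R4 = R2*R3/R1.
R4 = 9997 * 7086 / 6943
R4 = 70838742 / 6943
R4 = 10202.9 ohm

10202.9 ohm


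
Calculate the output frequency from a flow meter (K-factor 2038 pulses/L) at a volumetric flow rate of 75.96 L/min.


Frequency = K * Q / 60 (converting L/min to L/s).
f = 2038 * 75.96 / 60
f = 154806.48 / 60
f = 2580.11 Hz

2580.11 Hz


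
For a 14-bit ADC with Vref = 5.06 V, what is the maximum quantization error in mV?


The maximum quantization error is +/- LSB/2.
LSB = Vref / 2^n = 5.06 / 16384 = 0.00030884 V
Max error = LSB / 2 = 0.00030884 / 2 = 0.00015442 V
Max error = 0.1544 mV

0.1544 mV


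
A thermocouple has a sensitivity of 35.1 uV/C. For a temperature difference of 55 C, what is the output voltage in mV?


The thermocouple output V = sensitivity * dT.
V = 35.1 uV/C * 55 C
V = 1930.5 uV
V = 1.931 mV

1.931 mV


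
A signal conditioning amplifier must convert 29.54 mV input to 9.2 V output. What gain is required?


Gain = Vout / Vin (converting to same units).
G = 9.2 V / 29.54 mV
G = 9200.0 mV / 29.54 mV
G = 311.44

311.44


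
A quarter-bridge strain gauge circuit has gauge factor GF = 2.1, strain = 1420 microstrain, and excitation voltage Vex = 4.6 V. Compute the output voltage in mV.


Quarter bridge output: Vout = (GF * epsilon * Vex) / 4.
Vout = (2.1 * 1420e-6 * 4.6) / 4
Vout = 0.0137172 / 4 V
Vout = 0.0034293 V = 3.4293 mV

3.4293 mV


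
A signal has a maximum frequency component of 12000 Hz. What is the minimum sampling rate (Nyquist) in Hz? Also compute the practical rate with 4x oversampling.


By Nyquist theorem, fs_min = 2 * fmax.
fs_min = 2 * 12000 = 24000 Hz
Practical rate = 4 * fs_min = 4 * 24000 = 96000 Hz

fs_min = 24000 Hz, fs_practical = 96000 Hz


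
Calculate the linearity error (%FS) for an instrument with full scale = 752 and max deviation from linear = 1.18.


Linearity error = (max deviation / full scale) * 100%.
Linearity = (1.18 / 752) * 100
Linearity = 0.157 %FS

0.157 %FS


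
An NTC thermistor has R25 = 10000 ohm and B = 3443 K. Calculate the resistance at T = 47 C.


NTC thermistor equation: Rt = R25 * exp(B * (1/T - 1/T25)).
T in Kelvin: 320.15 K, T25 = 298.15 K
1/T - 1/T25 = 1/320.15 - 1/298.15 = -0.00023048
B * (1/T - 1/T25) = 3443 * -0.00023048 = -0.7935
Rt = 10000 * exp(-0.7935) = 4522.4 ohm

4522.4 ohm


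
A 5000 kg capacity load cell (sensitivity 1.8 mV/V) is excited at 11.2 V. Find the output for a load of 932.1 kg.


Vout = rated_output * Vex * (load / capacity).
Vout = 1.8 * 11.2 * (932.1 / 5000)
Vout = 1.8 * 11.2 * 0.18642
Vout = 3.758 mV

3.758 mV


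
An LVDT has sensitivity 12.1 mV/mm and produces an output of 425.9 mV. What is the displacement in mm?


Displacement = Vout / sensitivity.
d = 425.9 / 12.1
d = 35.198 mm

35.198 mm


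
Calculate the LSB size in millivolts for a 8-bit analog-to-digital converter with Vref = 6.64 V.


The resolution (LSB) of an ADC is Vref / 2^n.
LSB = 6.64 / 2^8
LSB = 6.64 / 256
LSB = 0.0259375 V = 25.9375 mV

25.9375 mV


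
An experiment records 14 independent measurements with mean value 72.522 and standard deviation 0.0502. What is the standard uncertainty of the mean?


The standard uncertainty for Type A evaluation is u = s / sqrt(n).
u = 0.0502 / sqrt(14)
u = 0.0502 / 3.7417
u = 0.0134

0.0134


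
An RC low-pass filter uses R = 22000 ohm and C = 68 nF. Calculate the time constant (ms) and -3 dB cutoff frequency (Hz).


Time constant: tau = R * C.
tau = 22000 * 6.80e-08 = 0.001496 s
tau = 1.496 ms
Cutoff frequency: fc = 1 / (2*pi*R*C).
fc = 1 / (2*pi*0.001496) = 106.39 Hz

tau = 1.496 ms, fc = 106.39 Hz


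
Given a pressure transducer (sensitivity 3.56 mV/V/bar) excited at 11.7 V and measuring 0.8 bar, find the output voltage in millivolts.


Output = sensitivity * Vex * P.
Vout = 3.56 * 11.7 * 0.8
Vout = 41.652 * 0.8
Vout = 33.32 mV

33.32 mV


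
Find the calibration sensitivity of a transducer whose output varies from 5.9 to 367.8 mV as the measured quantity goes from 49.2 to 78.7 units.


Sensitivity = (y2 - y1) / (x2 - x1).
S = (367.8 - 5.9) / (78.7 - 49.2)
S = 361.9 / 29.5
S = 12.2678 mV/unit

12.2678 mV/unit


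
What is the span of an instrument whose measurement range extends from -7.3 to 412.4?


Span = upper range - lower range.
Span = 412.4 - (-7.3)
Span = 419.7

419.7


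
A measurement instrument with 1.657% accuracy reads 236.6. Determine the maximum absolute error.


Absolute error = (accuracy% / 100) * reading.
Error = (1.657 / 100) * 236.6
Error = 0.01657 * 236.6
Error = 3.9205

3.9205


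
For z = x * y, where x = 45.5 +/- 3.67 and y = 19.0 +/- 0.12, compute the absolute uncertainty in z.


For a product z = x*y, the relative uncertainty is:
uz/z = sqrt((ux/x)^2 + (uy/y)^2)
Relative uncertainties: ux/x = 3.67/45.5 = 0.080659
uy/y = 0.12/19.0 = 0.006316
z = 45.5 * 19.0 = 864.5
uz = 864.5 * sqrt(0.080659^2 + 0.006316^2) = 69.943

69.943


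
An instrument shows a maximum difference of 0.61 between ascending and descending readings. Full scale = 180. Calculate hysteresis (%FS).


Hysteresis = (max difference / full scale) * 100%.
H = (0.61 / 180) * 100
H = 0.339 %FS

0.339 %FS


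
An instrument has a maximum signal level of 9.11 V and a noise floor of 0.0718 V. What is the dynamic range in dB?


Dynamic range = 20 * log10(Vmax / Vnoise).
DR = 20 * log10(9.11 / 0.0718)
DR = 20 * log10(126.88)
DR = 42.07 dB

42.07 dB


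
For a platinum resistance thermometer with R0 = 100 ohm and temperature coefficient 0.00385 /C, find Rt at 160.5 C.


The RTD equation: Rt = R0 * (1 + alpha * T).
Rt = 100 * (1 + 0.00385 * 160.5)
Rt = 100 * (1 + 0.617925)
Rt = 100 * 1.617925
Rt = 161.793 ohm

161.793 ohm


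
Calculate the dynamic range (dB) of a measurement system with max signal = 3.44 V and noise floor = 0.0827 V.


Dynamic range = 20 * log10(Vmax / Vnoise).
DR = 20 * log10(3.44 / 0.0827)
DR = 20 * log10(41.6)
DR = 32.38 dB

32.38 dB


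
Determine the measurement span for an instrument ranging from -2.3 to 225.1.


Span = upper range - lower range.
Span = 225.1 - (-2.3)
Span = 227.4

227.4


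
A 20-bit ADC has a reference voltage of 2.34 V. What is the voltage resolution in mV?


The resolution (LSB) of an ADC is Vref / 2^n.
LSB = 2.34 / 2^20
LSB = 2.34 / 1048576
LSB = 2.23e-06 V = 0.0022316 mV

0.0022316 mV


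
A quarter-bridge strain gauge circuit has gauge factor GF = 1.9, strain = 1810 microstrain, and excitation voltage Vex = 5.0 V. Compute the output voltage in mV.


Quarter bridge output: Vout = (GF * epsilon * Vex) / 4.
Vout = (1.9 * 1810e-6 * 5.0) / 4
Vout = 0.017195 / 4 V
Vout = 0.00429875 V = 4.2987 mV

4.2987 mV


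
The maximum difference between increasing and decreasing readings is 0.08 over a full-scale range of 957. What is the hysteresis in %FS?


Hysteresis = (max difference / full scale) * 100%.
H = (0.08 / 957) * 100
H = 0.008 %FS

0.008 %FS


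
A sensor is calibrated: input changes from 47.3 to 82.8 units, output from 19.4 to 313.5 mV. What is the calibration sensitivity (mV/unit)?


Sensitivity = (y2 - y1) / (x2 - x1).
S = (313.5 - 19.4) / (82.8 - 47.3)
S = 294.1 / 35.5
S = 8.2845 mV/unit

8.2845 mV/unit


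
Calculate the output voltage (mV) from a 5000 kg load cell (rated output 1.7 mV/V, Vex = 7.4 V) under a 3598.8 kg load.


Vout = rated_output * Vex * (load / capacity).
Vout = 1.7 * 7.4 * (3598.8 / 5000)
Vout = 1.7 * 7.4 * 0.71976
Vout = 9.055 mV

9.055 mV


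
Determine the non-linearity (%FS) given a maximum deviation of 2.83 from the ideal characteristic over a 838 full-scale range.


Linearity error = (max deviation / full scale) * 100%.
Linearity = (2.83 / 838) * 100
Linearity = 0.338 %FS

0.338 %FS


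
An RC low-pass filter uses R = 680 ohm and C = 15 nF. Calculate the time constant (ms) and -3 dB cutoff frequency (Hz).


Time constant: tau = R * C.
tau = 680 * 1.50e-08 = 1.02e-05 s
tau = 0.0102 ms
Cutoff frequency: fc = 1 / (2*pi*R*C).
fc = 1 / (2*pi*1.02e-05) = 15603.43 Hz

tau = 0.0102 ms, fc = 15603.43 Hz


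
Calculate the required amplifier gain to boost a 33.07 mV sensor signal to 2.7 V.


Gain = Vout / Vin (converting to same units).
G = 2.7 V / 33.07 mV
G = 2700.0 mV / 33.07 mV
G = 81.64

81.64


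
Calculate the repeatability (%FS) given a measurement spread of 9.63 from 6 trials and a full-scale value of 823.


Repeatability = (spread / full scale) * 100%.
R = (9.63 / 823) * 100
R = 1.17 %FS

1.17 %FS


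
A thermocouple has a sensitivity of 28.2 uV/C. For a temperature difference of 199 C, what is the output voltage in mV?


The thermocouple output V = sensitivity * dT.
V = 28.2 uV/C * 199 C
V = 5611.8 uV
V = 5.612 mV

5.612 mV


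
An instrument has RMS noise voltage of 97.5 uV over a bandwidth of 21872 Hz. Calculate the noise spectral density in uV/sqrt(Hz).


Noise spectral density = Vrms / sqrt(BW).
NSD = 97.5 / sqrt(21872)
NSD = 97.5 / 147.8919
NSD = 0.6593 uV/sqrt(Hz)

0.6593 uV/sqrt(Hz)


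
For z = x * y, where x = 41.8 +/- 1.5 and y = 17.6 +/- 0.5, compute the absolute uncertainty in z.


For a product z = x*y, the relative uncertainty is:
uz/z = sqrt((ux/x)^2 + (uy/y)^2)
Relative uncertainties: ux/x = 1.5/41.8 = 0.035885
uy/y = 0.5/17.6 = 0.028409
z = 41.8 * 17.6 = 735.7
uz = 735.7 * sqrt(0.035885^2 + 0.028409^2) = 33.672

33.672


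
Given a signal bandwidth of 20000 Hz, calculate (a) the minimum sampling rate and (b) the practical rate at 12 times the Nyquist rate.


By Nyquist theorem, fs_min = 2 * fmax.
fs_min = 2 * 20000 = 40000 Hz
Practical rate = 12 * fs_min = 12 * 40000 = 480000 Hz

fs_min = 40000 Hz, fs_practical = 480000 Hz


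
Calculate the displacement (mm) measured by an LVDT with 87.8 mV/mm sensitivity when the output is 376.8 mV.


Displacement = Vout / sensitivity.
d = 376.8 / 87.8
d = 4.292 mm

4.292 mm


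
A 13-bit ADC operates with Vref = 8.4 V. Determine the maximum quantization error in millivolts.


The maximum quantization error is +/- LSB/2.
LSB = Vref / 2^n = 8.4 / 8192 = 0.00102539 V
Max error = LSB / 2 = 0.00102539 / 2 = 0.0005127 V
Max error = 0.5127 mV

0.5127 mV


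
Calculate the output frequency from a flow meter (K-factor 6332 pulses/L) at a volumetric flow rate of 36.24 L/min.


Frequency = K * Q / 60 (converting L/min to L/s).
f = 6332 * 36.24 / 60
f = 229471.68 / 60
f = 3824.53 Hz

3824.53 Hz


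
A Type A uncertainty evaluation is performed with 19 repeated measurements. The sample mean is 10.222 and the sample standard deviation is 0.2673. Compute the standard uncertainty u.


The standard uncertainty for Type A evaluation is u = s / sqrt(n).
u = 0.2673 / sqrt(19)
u = 0.2673 / 4.3589
u = 0.0613

0.0613


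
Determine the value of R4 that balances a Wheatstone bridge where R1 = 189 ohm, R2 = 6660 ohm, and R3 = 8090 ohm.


At balance: R1*R4 = R2*R3, so R4 = R2*R3/R1.
R4 = 6660 * 8090 / 189
R4 = 53879400 / 189
R4 = 285076.19 ohm

285076.19 ohm


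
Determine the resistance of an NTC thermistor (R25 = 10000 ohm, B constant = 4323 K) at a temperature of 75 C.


NTC thermistor equation: Rt = R25 * exp(B * (1/T - 1/T25)).
T in Kelvin: 348.15 K, T25 = 298.15 K
1/T - 1/T25 = 1/348.15 - 1/298.15 = -0.00048169
B * (1/T - 1/T25) = 4323 * -0.00048169 = -2.0824
Rt = 10000 * exp(-2.0824) = 1246.4 ohm

1246.4 ohm


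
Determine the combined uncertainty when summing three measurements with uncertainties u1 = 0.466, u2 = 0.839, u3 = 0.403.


For a sum of independent quantities, uc = sqrt(u1^2 + u2^2 + u3^2).
uc = sqrt(0.466^2 + 0.839^2 + 0.403^2)
uc = sqrt(0.217156 + 0.703921 + 0.162409)
uc = 1.0409

1.0409


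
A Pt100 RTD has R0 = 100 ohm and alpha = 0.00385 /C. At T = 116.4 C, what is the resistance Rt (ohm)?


The RTD equation: Rt = R0 * (1 + alpha * T).
Rt = 100 * (1 + 0.00385 * 116.4)
Rt = 100 * (1 + 0.44814)
Rt = 100 * 1.44814
Rt = 144.814 ohm

144.814 ohm


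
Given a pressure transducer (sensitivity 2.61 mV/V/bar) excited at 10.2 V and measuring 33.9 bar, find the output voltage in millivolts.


Output = sensitivity * Vex * P.
Vout = 2.61 * 10.2 * 33.9
Vout = 26.622 * 33.9
Vout = 902.49 mV

902.49 mV


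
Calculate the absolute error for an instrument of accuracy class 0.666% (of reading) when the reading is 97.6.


Absolute error = (accuracy% / 100) * reading.
Error = (0.666 / 100) * 97.6
Error = 0.00666 * 97.6
Error = 0.65

0.65


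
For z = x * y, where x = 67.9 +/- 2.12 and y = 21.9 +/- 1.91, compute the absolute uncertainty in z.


For a product z = x*y, the relative uncertainty is:
uz/z = sqrt((ux/x)^2 + (uy/y)^2)
Relative uncertainties: ux/x = 2.12/67.9 = 0.031222
uy/y = 1.91/21.9 = 0.087215
z = 67.9 * 21.9 = 1487.0
uz = 1487.0 * sqrt(0.031222^2 + 0.087215^2) = 137.749

137.749


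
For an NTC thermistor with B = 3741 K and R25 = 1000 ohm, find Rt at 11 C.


NTC thermistor equation: Rt = R25 * exp(B * (1/T - 1/T25)).
T in Kelvin: 284.15 K, T25 = 298.15 K
1/T - 1/T25 = 1/284.15 - 1/298.15 = 0.00016525
B * (1/T - 1/T25) = 3741 * 0.00016525 = 0.6182
Rt = 1000 * exp(0.6182) = 1855.6 ohm

1855.6 ohm


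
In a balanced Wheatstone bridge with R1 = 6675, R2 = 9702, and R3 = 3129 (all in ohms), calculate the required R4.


At balance: R1*R4 = R2*R3, so R4 = R2*R3/R1.
R4 = 9702 * 3129 / 6675
R4 = 30357558 / 6675
R4 = 4547.95 ohm

4547.95 ohm


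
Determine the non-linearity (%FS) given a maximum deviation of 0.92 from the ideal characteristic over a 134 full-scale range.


Linearity error = (max deviation / full scale) * 100%.
Linearity = (0.92 / 134) * 100
Linearity = 0.687 %FS

0.687 %FS


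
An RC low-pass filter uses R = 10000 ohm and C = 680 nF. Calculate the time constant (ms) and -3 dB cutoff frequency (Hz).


Time constant: tau = R * C.
tau = 10000 * 6.80e-07 = 0.0068 s
tau = 6.8 ms
Cutoff frequency: fc = 1 / (2*pi*R*C).
fc = 1 / (2*pi*0.0068) = 23.41 Hz

tau = 6.8 ms, fc = 23.41 Hz


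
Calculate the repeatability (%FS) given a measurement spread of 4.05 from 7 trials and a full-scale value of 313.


Repeatability = (spread / full scale) * 100%.
R = (4.05 / 313) * 100
R = 1.294 %FS

1.294 %FS


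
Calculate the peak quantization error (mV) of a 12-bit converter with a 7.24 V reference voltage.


The maximum quantization error is +/- LSB/2.
LSB = Vref / 2^n = 7.24 / 4096 = 0.00176758 V
Max error = LSB / 2 = 0.00176758 / 2 = 0.00088379 V
Max error = 0.8838 mV

0.8838 mV


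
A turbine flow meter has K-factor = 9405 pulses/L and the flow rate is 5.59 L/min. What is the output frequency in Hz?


Frequency = K * Q / 60 (converting L/min to L/s).
f = 9405 * 5.59 / 60
f = 52573.95 / 60
f = 876.23 Hz

876.23 Hz


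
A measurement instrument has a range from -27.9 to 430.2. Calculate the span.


Span = upper range - lower range.
Span = 430.2 - (-27.9)
Span = 458.1

458.1


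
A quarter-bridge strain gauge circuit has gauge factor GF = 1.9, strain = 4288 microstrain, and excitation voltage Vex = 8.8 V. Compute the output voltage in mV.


Quarter bridge output: Vout = (GF * epsilon * Vex) / 4.
Vout = (1.9 * 4288e-6 * 8.8) / 4
Vout = 0.07169536 / 4 V
Vout = 0.01792384 V = 17.9238 mV

17.9238 mV


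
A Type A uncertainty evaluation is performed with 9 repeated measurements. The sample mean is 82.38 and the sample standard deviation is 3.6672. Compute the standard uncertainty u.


The standard uncertainty for Type A evaluation is u = s / sqrt(n).
u = 3.6672 / sqrt(9)
u = 3.6672 / 3.0
u = 1.2224

1.2224


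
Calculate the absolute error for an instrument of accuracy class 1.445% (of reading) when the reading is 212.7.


Absolute error = (accuracy% / 100) * reading.
Error = (1.445 / 100) * 212.7
Error = 0.01445 * 212.7
Error = 3.0735

3.0735


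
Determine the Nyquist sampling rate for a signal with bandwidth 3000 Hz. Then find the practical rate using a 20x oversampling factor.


By Nyquist theorem, fs_min = 2 * fmax.
fs_min = 2 * 3000 = 6000 Hz
Practical rate = 20 * fs_min = 20 * 6000 = 120000 Hz

fs_min = 6000 Hz, fs_practical = 120000 Hz


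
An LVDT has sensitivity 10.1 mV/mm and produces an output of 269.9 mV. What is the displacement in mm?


Displacement = Vout / sensitivity.
d = 269.9 / 10.1
d = 26.723 mm

26.723 mm


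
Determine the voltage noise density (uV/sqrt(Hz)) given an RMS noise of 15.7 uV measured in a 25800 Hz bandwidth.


Noise spectral density = Vrms / sqrt(BW).
NSD = 15.7 / sqrt(25800)
NSD = 15.7 / 160.6238
NSD = 0.0977 uV/sqrt(Hz)

0.0977 uV/sqrt(Hz)


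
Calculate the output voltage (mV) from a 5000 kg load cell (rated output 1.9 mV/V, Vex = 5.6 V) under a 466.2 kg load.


Vout = rated_output * Vex * (load / capacity).
Vout = 1.9 * 5.6 * (466.2 / 5000)
Vout = 1.9 * 5.6 * 0.09324
Vout = 0.992 mV

0.992 mV


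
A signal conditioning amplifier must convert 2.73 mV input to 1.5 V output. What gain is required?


Gain = Vout / Vin (converting to same units).
G = 1.5 V / 2.73 mV
G = 1500.0 mV / 2.73 mV
G = 549.45

549.45


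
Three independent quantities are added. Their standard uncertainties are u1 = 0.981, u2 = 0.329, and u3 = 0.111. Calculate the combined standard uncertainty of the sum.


For a sum of independent quantities, uc = sqrt(u1^2 + u2^2 + u3^2).
uc = sqrt(0.981^2 + 0.329^2 + 0.111^2)
uc = sqrt(0.962361 + 0.108241 + 0.012321)
uc = 1.0406

1.0406


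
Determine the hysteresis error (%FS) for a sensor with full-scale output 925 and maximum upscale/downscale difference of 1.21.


Hysteresis = (max difference / full scale) * 100%.
H = (1.21 / 925) * 100
H = 0.131 %FS

0.131 %FS


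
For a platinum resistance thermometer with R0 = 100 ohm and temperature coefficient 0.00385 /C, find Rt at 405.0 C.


The RTD equation: Rt = R0 * (1 + alpha * T).
Rt = 100 * (1 + 0.00385 * 405.0)
Rt = 100 * (1 + 1.55925)
Rt = 100 * 2.55925
Rt = 255.925 ohm

255.925 ohm


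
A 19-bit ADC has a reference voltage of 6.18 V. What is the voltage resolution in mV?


The resolution (LSB) of an ADC is Vref / 2^n.
LSB = 6.18 / 2^19
LSB = 6.18 / 524288
LSB = 1.179e-05 V = 0.01178741 mV

0.01178741 mV


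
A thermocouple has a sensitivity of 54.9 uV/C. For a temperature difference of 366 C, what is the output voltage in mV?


The thermocouple output V = sensitivity * dT.
V = 54.9 uV/C * 366 C
V = 20093.4 uV
V = 20.093 mV

20.093 mV


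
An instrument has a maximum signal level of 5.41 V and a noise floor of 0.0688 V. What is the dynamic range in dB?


Dynamic range = 20 * log10(Vmax / Vnoise).
DR = 20 * log10(5.41 / 0.0688)
DR = 20 * log10(78.63)
DR = 37.91 dB

37.91 dB


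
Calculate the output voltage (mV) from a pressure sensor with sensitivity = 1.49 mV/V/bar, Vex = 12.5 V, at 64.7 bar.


Output = sensitivity * Vex * P.
Vout = 1.49 * 12.5 * 64.7
Vout = 18.625 * 64.7
Vout = 1205.04 mV

1205.04 mV


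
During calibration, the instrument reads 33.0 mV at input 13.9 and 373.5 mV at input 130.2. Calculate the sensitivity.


Sensitivity = (y2 - y1) / (x2 - x1).
S = (373.5 - 33.0) / (130.2 - 13.9)
S = 340.5 / 116.3
S = 2.9278 mV/unit

2.9278 mV/unit


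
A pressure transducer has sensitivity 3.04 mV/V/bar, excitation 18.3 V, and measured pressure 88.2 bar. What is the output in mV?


Output = sensitivity * Vex * P.
Vout = 3.04 * 18.3 * 88.2
Vout = 55.632 * 88.2
Vout = 4906.74 mV

4906.74 mV


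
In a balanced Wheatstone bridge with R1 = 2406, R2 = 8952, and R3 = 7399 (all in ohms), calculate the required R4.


At balance: R1*R4 = R2*R3, so R4 = R2*R3/R1.
R4 = 8952 * 7399 / 2406
R4 = 66235848 / 2406
R4 = 27529.45 ohm

27529.45 ohm


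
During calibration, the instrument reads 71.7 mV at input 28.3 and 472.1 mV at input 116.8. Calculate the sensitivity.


Sensitivity = (y2 - y1) / (x2 - x1).
S = (472.1 - 71.7) / (116.8 - 28.3)
S = 400.4 / 88.5
S = 4.5243 mV/unit

4.5243 mV/unit


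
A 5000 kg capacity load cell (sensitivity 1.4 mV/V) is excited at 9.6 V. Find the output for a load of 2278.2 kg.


Vout = rated_output * Vex * (load / capacity).
Vout = 1.4 * 9.6 * (2278.2 / 5000)
Vout = 1.4 * 9.6 * 0.45564
Vout = 6.124 mV

6.124 mV


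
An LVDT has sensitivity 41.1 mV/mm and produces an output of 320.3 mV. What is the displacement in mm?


Displacement = Vout / sensitivity.
d = 320.3 / 41.1
d = 7.793 mm

7.793 mm


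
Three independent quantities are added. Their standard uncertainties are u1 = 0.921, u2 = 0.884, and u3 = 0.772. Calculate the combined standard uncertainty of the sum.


For a sum of independent quantities, uc = sqrt(u1^2 + u2^2 + u3^2).
uc = sqrt(0.921^2 + 0.884^2 + 0.772^2)
uc = sqrt(0.848241 + 0.781456 + 0.595984)
uc = 1.4919

1.4919


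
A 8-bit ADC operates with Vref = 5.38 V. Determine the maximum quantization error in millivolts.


The maximum quantization error is +/- LSB/2.
LSB = Vref / 2^n = 5.38 / 256 = 0.02101562 V
Max error = LSB / 2 = 0.02101562 / 2 = 0.01050781 V
Max error = 10.5078 mV

10.5078 mV


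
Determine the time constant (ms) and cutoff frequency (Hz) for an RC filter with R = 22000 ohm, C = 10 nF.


Time constant: tau = R * C.
tau = 22000 * 1.00e-08 = 0.00022 s
tau = 0.22 ms
Cutoff frequency: fc = 1 / (2*pi*R*C).
fc = 1 / (2*pi*0.00022) = 723.43 Hz

tau = 0.22 ms, fc = 723.43 Hz


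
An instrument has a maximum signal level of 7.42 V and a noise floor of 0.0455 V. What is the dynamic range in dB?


Dynamic range = 20 * log10(Vmax / Vnoise).
DR = 20 * log10(7.42 / 0.0455)
DR = 20 * log10(163.08)
DR = 44.25 dB

44.25 dB


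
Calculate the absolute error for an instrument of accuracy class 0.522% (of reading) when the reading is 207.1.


Absolute error = (accuracy% / 100) * reading.
Error = (0.522 / 100) * 207.1
Error = 0.00522 * 207.1
Error = 1.0811

1.0811


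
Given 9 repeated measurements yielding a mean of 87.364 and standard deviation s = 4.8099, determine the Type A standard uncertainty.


The standard uncertainty for Type A evaluation is u = s / sqrt(n).
u = 4.8099 / sqrt(9)
u = 4.8099 / 3.0
u = 1.6033

1.6033


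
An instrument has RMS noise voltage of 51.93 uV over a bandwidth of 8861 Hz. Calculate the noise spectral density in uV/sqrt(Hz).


Noise spectral density = Vrms / sqrt(BW).
NSD = 51.93 / sqrt(8861)
NSD = 51.93 / 94.1329
NSD = 0.5517 uV/sqrt(Hz)

0.5517 uV/sqrt(Hz)


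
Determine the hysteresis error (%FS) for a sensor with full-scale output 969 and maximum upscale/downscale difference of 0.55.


Hysteresis = (max difference / full scale) * 100%.
H = (0.55 / 969) * 100
H = 0.057 %FS

0.057 %FS


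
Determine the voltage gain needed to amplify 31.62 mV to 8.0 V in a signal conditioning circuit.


Gain = Vout / Vin (converting to same units).
G = 8.0 V / 31.62 mV
G = 8000.0 mV / 31.62 mV
G = 253.0

253.0


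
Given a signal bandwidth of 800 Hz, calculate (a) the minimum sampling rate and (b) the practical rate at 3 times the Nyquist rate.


By Nyquist theorem, fs_min = 2 * fmax.
fs_min = 2 * 800 = 1600 Hz
Practical rate = 3 * fs_min = 3 * 1600 = 4800 Hz

fs_min = 1600 Hz, fs_practical = 4800 Hz


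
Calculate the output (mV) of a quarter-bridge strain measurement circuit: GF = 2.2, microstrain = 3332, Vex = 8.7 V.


Quarter bridge output: Vout = (GF * epsilon * Vex) / 4.
Vout = (2.2 * 3332e-6 * 8.7) / 4
Vout = 0.06377448 / 4 V
Vout = 0.01594362 V = 15.9436 mV

15.9436 mV


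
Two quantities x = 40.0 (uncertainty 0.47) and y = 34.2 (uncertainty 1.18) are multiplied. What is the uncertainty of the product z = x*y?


For a product z = x*y, the relative uncertainty is:
uz/z = sqrt((ux/x)^2 + (uy/y)^2)
Relative uncertainties: ux/x = 0.47/40.0 = 0.01175
uy/y = 1.18/34.2 = 0.034503
z = 40.0 * 34.2 = 1368.0
uz = 1368.0 * sqrt(0.01175^2 + 0.034503^2) = 49.862

49.862


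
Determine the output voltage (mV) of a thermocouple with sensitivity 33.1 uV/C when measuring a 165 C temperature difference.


The thermocouple output V = sensitivity * dT.
V = 33.1 uV/C * 165 C
V = 5461.5 uV
V = 5.462 mV

5.462 mV


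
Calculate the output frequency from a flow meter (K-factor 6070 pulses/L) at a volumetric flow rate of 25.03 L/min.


Frequency = K * Q / 60 (converting L/min to L/s).
f = 6070 * 25.03 / 60
f = 151932.1 / 60
f = 2532.2 Hz

2532.2 Hz


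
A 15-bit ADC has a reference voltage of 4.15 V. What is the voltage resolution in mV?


The resolution (LSB) of an ADC is Vref / 2^n.
LSB = 4.15 / 2^15
LSB = 4.15 / 32768
LSB = 0.00012665 V = 0.12664795 mV

0.12664795 mV


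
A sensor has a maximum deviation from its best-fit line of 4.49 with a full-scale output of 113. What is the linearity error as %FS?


Linearity error = (max deviation / full scale) * 100%.
Linearity = (4.49 / 113) * 100
Linearity = 3.973 %FS

3.973 %FS


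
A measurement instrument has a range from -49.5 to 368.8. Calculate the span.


Span = upper range - lower range.
Span = 368.8 - (-49.5)
Span = 418.3

418.3


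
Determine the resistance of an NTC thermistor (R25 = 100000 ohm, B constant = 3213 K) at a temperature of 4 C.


NTC thermistor equation: Rt = R25 * exp(B * (1/T - 1/T25)).
T in Kelvin: 277.15 K, T25 = 298.15 K
1/T - 1/T25 = 1/277.15 - 1/298.15 = 0.00025414
B * (1/T - 1/T25) = 3213 * 0.00025414 = 0.8165
Rt = 100000 * exp(0.8165) = 226267.0 ohm

226267.0 ohm


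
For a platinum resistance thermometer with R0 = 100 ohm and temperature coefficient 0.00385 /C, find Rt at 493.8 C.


The RTD equation: Rt = R0 * (1 + alpha * T).
Rt = 100 * (1 + 0.00385 * 493.8)
Rt = 100 * (1 + 1.90113)
Rt = 100 * 2.90113
Rt = 290.113 ohm

290.113 ohm


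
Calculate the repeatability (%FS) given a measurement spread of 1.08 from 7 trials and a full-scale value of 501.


Repeatability = (spread / full scale) * 100%.
R = (1.08 / 501) * 100
R = 0.216 %FS

0.216 %FS


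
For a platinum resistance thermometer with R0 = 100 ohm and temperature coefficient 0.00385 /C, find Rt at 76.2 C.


The RTD equation: Rt = R0 * (1 + alpha * T).
Rt = 100 * (1 + 0.00385 * 76.2)
Rt = 100 * (1 + 0.29337)
Rt = 100 * 1.29337
Rt = 129.337 ohm

129.337 ohm


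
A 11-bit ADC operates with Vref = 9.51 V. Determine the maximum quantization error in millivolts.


The maximum quantization error is +/- LSB/2.
LSB = Vref / 2^n = 9.51 / 2048 = 0.00464355 V
Max error = LSB / 2 = 0.00464355 / 2 = 0.00232178 V
Max error = 2.3218 mV

2.3218 mV


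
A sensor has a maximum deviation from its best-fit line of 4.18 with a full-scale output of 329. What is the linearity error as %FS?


Linearity error = (max deviation / full scale) * 100%.
Linearity = (4.18 / 329) * 100
Linearity = 1.271 %FS

1.271 %FS


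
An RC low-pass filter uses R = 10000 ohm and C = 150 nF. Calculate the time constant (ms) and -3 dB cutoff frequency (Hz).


Time constant: tau = R * C.
tau = 10000 * 1.50e-07 = 0.0015 s
tau = 1.5 ms
Cutoff frequency: fc = 1 / (2*pi*R*C).
fc = 1 / (2*pi*0.0015) = 106.1 Hz

tau = 1.5 ms, fc = 106.1 Hz


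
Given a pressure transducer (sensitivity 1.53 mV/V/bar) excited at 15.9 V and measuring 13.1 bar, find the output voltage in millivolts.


Output = sensitivity * Vex * P.
Vout = 1.53 * 15.9 * 13.1
Vout = 24.327 * 13.1
Vout = 318.68 mV

318.68 mV


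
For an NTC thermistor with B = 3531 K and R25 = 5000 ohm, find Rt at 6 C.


NTC thermistor equation: Rt = R25 * exp(B * (1/T - 1/T25)).
T in Kelvin: 279.15 K, T25 = 298.15 K
1/T - 1/T25 = 1/279.15 - 1/298.15 = 0.00022829
B * (1/T - 1/T25) = 3531 * 0.00022829 = 0.8061
Rt = 5000 * exp(0.8061) = 11195.6 ohm

11195.6 ohm


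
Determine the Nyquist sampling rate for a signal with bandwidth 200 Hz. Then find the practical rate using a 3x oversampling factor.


By Nyquist theorem, fs_min = 2 * fmax.
fs_min = 2 * 200 = 400 Hz
Practical rate = 3 * fs_min = 3 * 400 = 1200 Hz

fs_min = 400 Hz, fs_practical = 1200 Hz


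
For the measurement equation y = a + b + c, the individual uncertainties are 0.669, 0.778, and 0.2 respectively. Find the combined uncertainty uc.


For a sum of independent quantities, uc = sqrt(u1^2 + u2^2 + u3^2).
uc = sqrt(0.669^2 + 0.778^2 + 0.2^2)
uc = sqrt(0.447561 + 0.605284 + 0.04)
uc = 1.0454

1.0454


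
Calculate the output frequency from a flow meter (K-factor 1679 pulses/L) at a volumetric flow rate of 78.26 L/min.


Frequency = K * Q / 60 (converting L/min to L/s).
f = 1679 * 78.26 / 60
f = 131398.54 / 60
f = 2189.98 Hz

2189.98 Hz


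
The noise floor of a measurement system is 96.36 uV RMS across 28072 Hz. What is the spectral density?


Noise spectral density = Vrms / sqrt(BW).
NSD = 96.36 / sqrt(28072)
NSD = 96.36 / 167.547
NSD = 0.5751 uV/sqrt(Hz)

0.5751 uV/sqrt(Hz)


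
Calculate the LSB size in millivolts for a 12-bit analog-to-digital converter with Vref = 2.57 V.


The resolution (LSB) of an ADC is Vref / 2^n.
LSB = 2.57 / 2^12
LSB = 2.57 / 4096
LSB = 0.00062744 V = 0.62744141 mV

0.62744141 mV


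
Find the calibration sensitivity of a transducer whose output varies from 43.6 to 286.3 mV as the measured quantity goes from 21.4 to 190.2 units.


Sensitivity = (y2 - y1) / (x2 - x1).
S = (286.3 - 43.6) / (190.2 - 21.4)
S = 242.7 / 168.8
S = 1.4378 mV/unit

1.4378 mV/unit


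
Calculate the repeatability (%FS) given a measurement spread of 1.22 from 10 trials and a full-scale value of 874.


Repeatability = (spread / full scale) * 100%.
R = (1.22 / 874) * 100
R = 0.14 %FS

0.14 %FS


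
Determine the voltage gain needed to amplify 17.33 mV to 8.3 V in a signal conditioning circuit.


Gain = Vout / Vin (converting to same units).
G = 8.3 V / 17.33 mV
G = 8300.0 mV / 17.33 mV
G = 478.94

478.94


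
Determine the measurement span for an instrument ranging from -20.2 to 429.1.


Span = upper range - lower range.
Span = 429.1 - (-20.2)
Span = 449.3

449.3


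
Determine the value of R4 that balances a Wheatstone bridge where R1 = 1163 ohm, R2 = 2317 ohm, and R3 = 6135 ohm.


At balance: R1*R4 = R2*R3, so R4 = R2*R3/R1.
R4 = 2317 * 6135 / 1163
R4 = 14214795 / 1163
R4 = 12222.52 ohm

12222.52 ohm


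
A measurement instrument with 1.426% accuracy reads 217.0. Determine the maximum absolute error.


Absolute error = (accuracy% / 100) * reading.
Error = (1.426 / 100) * 217.0
Error = 0.01426 * 217.0
Error = 3.0944

3.0944


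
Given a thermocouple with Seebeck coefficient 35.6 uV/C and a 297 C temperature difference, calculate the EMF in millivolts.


The thermocouple output V = sensitivity * dT.
V = 35.6 uV/C * 297 C
V = 10573.2 uV
V = 10.573 mV

10.573 mV


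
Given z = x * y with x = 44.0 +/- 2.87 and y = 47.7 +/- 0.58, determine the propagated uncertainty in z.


For a product z = x*y, the relative uncertainty is:
uz/z = sqrt((ux/x)^2 + (uy/y)^2)
Relative uncertainties: ux/x = 2.87/44.0 = 0.065227
uy/y = 0.58/47.7 = 0.012159
z = 44.0 * 47.7 = 2098.8
uz = 2098.8 * sqrt(0.065227^2 + 0.012159^2) = 139.257

139.257


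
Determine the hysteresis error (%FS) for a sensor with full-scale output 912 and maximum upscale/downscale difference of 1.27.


Hysteresis = (max difference / full scale) * 100%.
H = (1.27 / 912) * 100
H = 0.139 %FS

0.139 %FS


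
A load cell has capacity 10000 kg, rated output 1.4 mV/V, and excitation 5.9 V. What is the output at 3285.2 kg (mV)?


Vout = rated_output * Vex * (load / capacity).
Vout = 1.4 * 5.9 * (3285.2 / 10000)
Vout = 1.4 * 5.9 * 0.32852
Vout = 2.714 mV

2.714 mV


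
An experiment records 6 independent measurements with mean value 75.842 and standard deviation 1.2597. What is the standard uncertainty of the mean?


The standard uncertainty for Type A evaluation is u = s / sqrt(n).
u = 1.2597 / sqrt(6)
u = 1.2597 / 2.4495
u = 0.5143

0.5143


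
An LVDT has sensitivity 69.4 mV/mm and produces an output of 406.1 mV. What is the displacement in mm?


Displacement = Vout / sensitivity.
d = 406.1 / 69.4
d = 5.852 mm

5.852 mm


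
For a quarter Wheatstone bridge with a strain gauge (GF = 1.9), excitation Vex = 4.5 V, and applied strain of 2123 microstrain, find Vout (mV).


Quarter bridge output: Vout = (GF * epsilon * Vex) / 4.
Vout = (1.9 * 2123e-6 * 4.5) / 4
Vout = 0.01815165 / 4 V
Vout = 0.00453791 V = 4.5379 mV

4.5379 mV


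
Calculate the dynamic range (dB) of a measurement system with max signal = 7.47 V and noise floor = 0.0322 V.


Dynamic range = 20 * log10(Vmax / Vnoise).
DR = 20 * log10(7.47 / 0.0322)
DR = 20 * log10(231.99)
DR = 47.31 dB

47.31 dB


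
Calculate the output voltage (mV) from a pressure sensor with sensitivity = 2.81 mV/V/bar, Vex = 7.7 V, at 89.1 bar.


Output = sensitivity * Vex * P.
Vout = 2.81 * 7.7 * 89.1
Vout = 21.637 * 89.1
Vout = 1927.86 mV

1927.86 mV


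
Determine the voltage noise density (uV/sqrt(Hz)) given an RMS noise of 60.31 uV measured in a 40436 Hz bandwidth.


Noise spectral density = Vrms / sqrt(BW).
NSD = 60.31 / sqrt(40436)
NSD = 60.31 / 201.087
NSD = 0.2999 uV/sqrt(Hz)

0.2999 uV/sqrt(Hz)


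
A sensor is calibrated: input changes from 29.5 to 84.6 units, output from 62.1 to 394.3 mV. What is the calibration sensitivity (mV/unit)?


Sensitivity = (y2 - y1) / (x2 - x1).
S = (394.3 - 62.1) / (84.6 - 29.5)
S = 332.2 / 55.1
S = 6.029 mV/unit

6.029 mV/unit


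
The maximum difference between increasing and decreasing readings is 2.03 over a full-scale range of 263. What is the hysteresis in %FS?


Hysteresis = (max difference / full scale) * 100%.
H = (2.03 / 263) * 100
H = 0.772 %FS

0.772 %FS


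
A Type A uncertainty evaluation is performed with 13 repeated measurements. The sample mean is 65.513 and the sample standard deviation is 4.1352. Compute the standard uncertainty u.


The standard uncertainty for Type A evaluation is u = s / sqrt(n).
u = 4.1352 / sqrt(13)
u = 4.1352 / 3.6056
u = 1.1469

1.1469


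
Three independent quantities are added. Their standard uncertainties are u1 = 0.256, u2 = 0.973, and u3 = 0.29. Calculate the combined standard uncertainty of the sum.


For a sum of independent quantities, uc = sqrt(u1^2 + u2^2 + u3^2).
uc = sqrt(0.256^2 + 0.973^2 + 0.29^2)
uc = sqrt(0.065536 + 0.946729 + 0.0841)
uc = 1.0471

1.0471


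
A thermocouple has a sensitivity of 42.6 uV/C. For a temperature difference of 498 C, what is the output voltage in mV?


The thermocouple output V = sensitivity * dT.
V = 42.6 uV/C * 498 C
V = 21214.8 uV
V = 21.215 mV

21.215 mV


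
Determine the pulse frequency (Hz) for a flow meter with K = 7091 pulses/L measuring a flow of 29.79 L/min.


Frequency = K * Q / 60 (converting L/min to L/s).
f = 7091 * 29.79 / 60
f = 211240.89 / 60
f = 3520.68 Hz

3520.68 Hz


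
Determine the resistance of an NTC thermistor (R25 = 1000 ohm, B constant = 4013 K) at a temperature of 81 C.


NTC thermistor equation: Rt = R25 * exp(B * (1/T - 1/T25)).
T in Kelvin: 354.15 K, T25 = 298.15 K
1/T - 1/T25 = 1/354.15 - 1/298.15 = -0.00053035
B * (1/T - 1/T25) = 4013 * -0.00053035 = -2.1283
Rt = 1000 * exp(-2.1283) = 119.0 ohm

119.0 ohm


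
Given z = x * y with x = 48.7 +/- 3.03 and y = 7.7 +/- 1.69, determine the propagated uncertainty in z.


For a product z = x*y, the relative uncertainty is:
uz/z = sqrt((ux/x)^2 + (uy/y)^2)
Relative uncertainties: ux/x = 3.03/48.7 = 0.062218
uy/y = 1.69/7.7 = 0.219481
z = 48.7 * 7.7 = 375.0
uz = 375.0 * sqrt(0.062218^2 + 0.219481^2) = 85.546

85.546


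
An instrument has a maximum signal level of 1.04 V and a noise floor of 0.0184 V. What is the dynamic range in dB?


Dynamic range = 20 * log10(Vmax / Vnoise).
DR = 20 * log10(1.04 / 0.0184)
DR = 20 * log10(56.52)
DR = 35.04 dB

35.04 dB


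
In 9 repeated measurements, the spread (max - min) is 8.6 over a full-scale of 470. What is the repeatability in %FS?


Repeatability = (spread / full scale) * 100%.
R = (8.6 / 470) * 100
R = 1.83 %FS

1.83 %FS


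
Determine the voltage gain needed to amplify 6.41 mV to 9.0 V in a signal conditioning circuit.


Gain = Vout / Vin (converting to same units).
G = 9.0 V / 6.41 mV
G = 9000.0 mV / 6.41 mV
G = 1404.06

1404.06


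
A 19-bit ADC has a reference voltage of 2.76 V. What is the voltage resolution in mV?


The resolution (LSB) of an ADC is Vref / 2^n.
LSB = 2.76 / 2^19
LSB = 2.76 / 524288
LSB = 5.26e-06 V = 0.00526428 mV

0.00526428 mV


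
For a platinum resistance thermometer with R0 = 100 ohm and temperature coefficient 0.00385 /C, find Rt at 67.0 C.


The RTD equation: Rt = R0 * (1 + alpha * T).
Rt = 100 * (1 + 0.00385 * 67.0)
Rt = 100 * (1 + 0.25795)
Rt = 100 * 1.25795
Rt = 125.795 ohm

125.795 ohm


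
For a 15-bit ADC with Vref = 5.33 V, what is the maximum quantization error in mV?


The maximum quantization error is +/- LSB/2.
LSB = Vref / 2^n = 5.33 / 32768 = 0.00016266 V
Max error = LSB / 2 = 0.00016266 / 2 = 8.133e-05 V
Max error = 0.0813 mV

0.0813 mV


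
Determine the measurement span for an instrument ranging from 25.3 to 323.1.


Span = upper range - lower range.
Span = 323.1 - (25.3)
Span = 297.8

297.8


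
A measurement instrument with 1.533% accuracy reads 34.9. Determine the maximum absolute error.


Absolute error = (accuracy% / 100) * reading.
Error = (1.533 / 100) * 34.9
Error = 0.01533 * 34.9
Error = 0.535

0.535


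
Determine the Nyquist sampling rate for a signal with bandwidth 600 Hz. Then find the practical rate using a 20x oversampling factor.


By Nyquist theorem, fs_min = 2 * fmax.
fs_min = 2 * 600 = 1200 Hz
Practical rate = 20 * fs_min = 20 * 1200 = 24000 Hz

fs_min = 1200 Hz, fs_practical = 24000 Hz


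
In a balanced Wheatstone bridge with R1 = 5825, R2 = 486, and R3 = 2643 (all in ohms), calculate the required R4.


At balance: R1*R4 = R2*R3, so R4 = R2*R3/R1.
R4 = 486 * 2643 / 5825
R4 = 1284498 / 5825
R4 = 220.51 ohm

220.51 ohm


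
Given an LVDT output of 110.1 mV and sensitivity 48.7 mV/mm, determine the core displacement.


Displacement = Vout / sensitivity.
d = 110.1 / 48.7
d = 2.261 mm

2.261 mm


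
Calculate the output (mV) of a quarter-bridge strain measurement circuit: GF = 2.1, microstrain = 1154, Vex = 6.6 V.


Quarter bridge output: Vout = (GF * epsilon * Vex) / 4.
Vout = (2.1 * 1154e-6 * 6.6) / 4
Vout = 0.01599444 / 4 V
Vout = 0.00399861 V = 3.9986 mV

3.9986 mV


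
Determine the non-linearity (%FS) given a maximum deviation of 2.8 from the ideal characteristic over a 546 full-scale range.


Linearity error = (max deviation / full scale) * 100%.
Linearity = (2.8 / 546) * 100
Linearity = 0.513 %FS

0.513 %FS


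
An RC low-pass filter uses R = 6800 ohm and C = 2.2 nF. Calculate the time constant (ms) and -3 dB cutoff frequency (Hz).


Time constant: tau = R * C.
tau = 6800 * 2.20e-09 = 1.496e-05 s
tau = 0.015 ms
Cutoff frequency: fc = 1 / (2*pi*R*C).
fc = 1 / (2*pi*1.496e-05) = 10638.7 Hz

tau = 0.015 ms, fc = 10638.7 Hz


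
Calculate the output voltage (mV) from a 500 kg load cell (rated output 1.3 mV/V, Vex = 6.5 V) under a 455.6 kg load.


Vout = rated_output * Vex * (load / capacity).
Vout = 1.3 * 6.5 * (455.6 / 500)
Vout = 1.3 * 6.5 * 0.9112
Vout = 7.7 mV

7.7 mV


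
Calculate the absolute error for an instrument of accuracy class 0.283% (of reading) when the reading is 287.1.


Absolute error = (accuracy% / 100) * reading.
Error = (0.283 / 100) * 287.1
Error = 0.00283 * 287.1
Error = 0.8125

0.8125


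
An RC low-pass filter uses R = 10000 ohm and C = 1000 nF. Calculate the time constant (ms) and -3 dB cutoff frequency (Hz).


Time constant: tau = R * C.
tau = 10000 * 1.00e-06 = 0.01 s
tau = 10.0 ms
Cutoff frequency: fc = 1 / (2*pi*R*C).
fc = 1 / (2*pi*0.01) = 15.92 Hz

tau = 10.0 ms, fc = 15.92 Hz


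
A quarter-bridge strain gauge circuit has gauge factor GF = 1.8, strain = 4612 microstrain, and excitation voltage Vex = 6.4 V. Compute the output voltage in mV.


Quarter bridge output: Vout = (GF * epsilon * Vex) / 4.
Vout = (1.8 * 4612e-6 * 6.4) / 4
Vout = 0.05313024 / 4 V
Vout = 0.01328256 V = 13.2826 mV

13.2826 mV
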